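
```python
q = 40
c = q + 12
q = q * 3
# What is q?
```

Trace (tracking q):
q = 40  # -> q = 40
c = q + 12  # -> c = 52
q = q * 3  # -> q = 120

Answer: 120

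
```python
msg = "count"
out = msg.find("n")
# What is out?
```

Answer: 3

Derivation:
Trace (tracking out):
msg = 'count'  # -> msg = 'count'
out = msg.find('n')  # -> out = 3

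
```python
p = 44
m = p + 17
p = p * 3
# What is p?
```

Answer: 132

Derivation:
Trace (tracking p):
p = 44  # -> p = 44
m = p + 17  # -> m = 61
p = p * 3  # -> p = 132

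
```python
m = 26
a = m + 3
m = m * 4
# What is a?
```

Trace (tracking a):
m = 26  # -> m = 26
a = m + 3  # -> a = 29
m = m * 4  # -> m = 104

Answer: 29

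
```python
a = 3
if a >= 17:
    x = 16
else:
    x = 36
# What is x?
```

Trace (tracking x):
a = 3  # -> a = 3
if a >= 17:  # condition is False
else:
    x = 36  # -> x = 36

Answer: 36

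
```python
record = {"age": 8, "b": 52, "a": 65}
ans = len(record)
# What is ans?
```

Trace (tracking ans):
record = {'age': 8, 'b': 52, 'a': 65}  # -> record = {'age': 8, 'b': 52, 'a': 65}
ans = len(record)  # -> ans = 3

Answer: 3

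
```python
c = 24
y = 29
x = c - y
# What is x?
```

Trace (tracking x):
c = 24  # -> c = 24
y = 29  # -> y = 29
x = c - y  # -> x = -5

Answer: -5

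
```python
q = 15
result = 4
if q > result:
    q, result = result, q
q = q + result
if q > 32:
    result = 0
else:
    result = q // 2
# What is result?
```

Trace (tracking result):
q = 15  # -> q = 15
result = 4  # -> result = 4
if q > result:  # condition is True
    q, result = (result, q)  # -> q = 4, result = 15
q = q + result  # -> q = 19
if q > 32:  # condition is False
else:
    result = q // 2  # -> result = 9

Answer: 9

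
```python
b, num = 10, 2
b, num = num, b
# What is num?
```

Trace (tracking num):
b, num = (10, 2)  # -> b = 10, num = 2
b, num = (num, b)  # -> b = 2, num = 10

Answer: 10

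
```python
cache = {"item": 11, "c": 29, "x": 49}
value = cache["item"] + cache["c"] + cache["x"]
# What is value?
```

Answer: 89

Derivation:
Trace (tracking value):
cache = {'item': 11, 'c': 29, 'x': 49}  # -> cache = {'item': 11, 'c': 29, 'x': 49}
value = cache['item'] + cache['c'] + cache['x']  # -> value = 89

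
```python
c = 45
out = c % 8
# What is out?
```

Answer: 5

Derivation:
Trace (tracking out):
c = 45  # -> c = 45
out = c % 8  # -> out = 5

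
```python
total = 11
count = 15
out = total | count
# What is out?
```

Answer: 15

Derivation:
Trace (tracking out):
total = 11  # -> total = 11
count = 15  # -> count = 15
out = total | count  # -> out = 15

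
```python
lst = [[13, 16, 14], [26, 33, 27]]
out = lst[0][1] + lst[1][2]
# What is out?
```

Trace (tracking out):
lst = [[13, 16, 14], [26, 33, 27]]  # -> lst = [[13, 16, 14], [26, 33, 27]]
out = lst[0][1] + lst[1][2]  # -> out = 43

Answer: 43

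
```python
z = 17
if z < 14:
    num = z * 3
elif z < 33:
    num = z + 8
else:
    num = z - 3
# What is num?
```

Trace (tracking num):
z = 17  # -> z = 17
if z < 14:  # condition is False
elif z < 33:  # condition is True
    num = z + 8  # -> num = 25

Answer: 25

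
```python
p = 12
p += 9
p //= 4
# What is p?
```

Answer: 5

Derivation:
Trace (tracking p):
p = 12  # -> p = 12
p += 9  # -> p = 21
p //= 4  # -> p = 5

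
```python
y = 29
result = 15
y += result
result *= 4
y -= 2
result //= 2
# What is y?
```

Answer: 42

Derivation:
Trace (tracking y):
y = 29  # -> y = 29
result = 15  # -> result = 15
y += result  # -> y = 44
result *= 4  # -> result = 60
y -= 2  # -> y = 42
result //= 2  # -> result = 30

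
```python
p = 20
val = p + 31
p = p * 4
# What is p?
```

Answer: 80

Derivation:
Trace (tracking p):
p = 20  # -> p = 20
val = p + 31  # -> val = 51
p = p * 4  # -> p = 80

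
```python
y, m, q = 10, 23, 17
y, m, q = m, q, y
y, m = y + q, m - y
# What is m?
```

Answer: -6

Derivation:
Trace (tracking m):
y, m, q = (10, 23, 17)  # -> y = 10, m = 23, q = 17
y, m, q = (m, q, y)  # -> y = 23, m = 17, q = 10
y, m = (y + q, m - y)  # -> y = 33, m = -6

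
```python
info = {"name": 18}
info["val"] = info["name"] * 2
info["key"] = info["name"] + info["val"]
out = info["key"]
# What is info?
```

Trace (tracking info):
info = {'name': 18}  # -> info = {'name': 18}
info['val'] = info['name'] * 2  # -> info = {'name': 18, 'val': 36}
info['key'] = info['name'] + info['val']  # -> info = {'name': 18, 'val': 36, 'key': 54}
out = info['key']  # -> out = 54

Answer: {'name': 18, 'val': 36, 'key': 54}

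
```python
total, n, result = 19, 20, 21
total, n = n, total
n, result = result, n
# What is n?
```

Trace (tracking n):
total, n, result = (19, 20, 21)  # -> total = 19, n = 20, result = 21
total, n = (n, total)  # -> total = 20, n = 19
n, result = (result, n)  # -> n = 21, result = 19

Answer: 21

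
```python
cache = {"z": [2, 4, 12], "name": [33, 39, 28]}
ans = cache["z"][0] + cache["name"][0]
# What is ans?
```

Trace (tracking ans):
cache = {'z': [2, 4, 12], 'name': [33, 39, 28]}  # -> cache = {'z': [2, 4, 12], 'name': [33, 39, 28]}
ans = cache['z'][0] + cache['name'][0]  # -> ans = 35

Answer: 35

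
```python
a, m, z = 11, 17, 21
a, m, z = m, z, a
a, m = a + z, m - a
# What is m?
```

Answer: 4

Derivation:
Trace (tracking m):
a, m, z = (11, 17, 21)  # -> a = 11, m = 17, z = 21
a, m, z = (m, z, a)  # -> a = 17, m = 21, z = 11
a, m = (a + z, m - a)  # -> a = 28, m = 4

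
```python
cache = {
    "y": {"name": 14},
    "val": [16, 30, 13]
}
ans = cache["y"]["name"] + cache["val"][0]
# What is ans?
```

Answer: 30

Derivation:
Trace (tracking ans):
cache = {'y': {'name': 14}, 'val': [16, 30, 13]}  # -> cache = {'y': {'name': 14}, 'val': [16, 30, 13]}
ans = cache['y']['name'] + cache['val'][0]  # -> ans = 30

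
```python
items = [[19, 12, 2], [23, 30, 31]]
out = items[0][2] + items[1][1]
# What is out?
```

Answer: 32

Derivation:
Trace (tracking out):
items = [[19, 12, 2], [23, 30, 31]]  # -> items = [[19, 12, 2], [23, 30, 31]]
out = items[0][2] + items[1][1]  # -> out = 32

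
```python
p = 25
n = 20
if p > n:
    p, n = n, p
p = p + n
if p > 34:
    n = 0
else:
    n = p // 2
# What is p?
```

Trace (tracking p):
p = 25  # -> p = 25
n = 20  # -> n = 20
if p > n:  # condition is True
    p, n = (n, p)  # -> p = 20, n = 25
p = p + n  # -> p = 45
if p > 34:  # condition is True
    n = 0  # -> n = 0

Answer: 45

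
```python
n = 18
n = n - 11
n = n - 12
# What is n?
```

Trace (tracking n):
n = 18  # -> n = 18
n = n - 11  # -> n = 7
n = n - 12  # -> n = -5

Answer: -5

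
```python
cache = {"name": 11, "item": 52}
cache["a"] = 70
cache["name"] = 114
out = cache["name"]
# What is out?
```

Trace (tracking out):
cache = {'name': 11, 'item': 52}  # -> cache = {'name': 11, 'item': 52}
cache['a'] = 70  # -> cache = {'name': 11, 'item': 52, 'a': 70}
cache['name'] = 114  # -> cache = {'name': 114, 'item': 52, 'a': 70}
out = cache['name']  # -> out = 114

Answer: 114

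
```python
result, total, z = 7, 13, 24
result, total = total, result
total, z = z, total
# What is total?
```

Trace (tracking total):
result, total, z = (7, 13, 24)  # -> result = 7, total = 13, z = 24
result, total = (total, result)  # -> result = 13, total = 7
total, z = (z, total)  # -> total = 24, z = 7

Answer: 24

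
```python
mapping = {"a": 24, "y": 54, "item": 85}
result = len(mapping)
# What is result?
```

Answer: 3

Derivation:
Trace (tracking result):
mapping = {'a': 24, 'y': 54, 'item': 85}  # -> mapping = {'a': 24, 'y': 54, 'item': 85}
result = len(mapping)  # -> result = 3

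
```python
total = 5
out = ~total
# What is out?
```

Answer: -6

Derivation:
Trace (tracking out):
total = 5  # -> total = 5
out = ~total  # -> out = -6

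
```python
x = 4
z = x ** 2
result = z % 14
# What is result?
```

Trace (tracking result):
x = 4  # -> x = 4
z = x ** 2  # -> z = 16
result = z % 14  # -> result = 2

Answer: 2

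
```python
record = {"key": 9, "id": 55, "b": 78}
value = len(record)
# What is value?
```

Answer: 3

Derivation:
Trace (tracking value):
record = {'key': 9, 'id': 55, 'b': 78}  # -> record = {'key': 9, 'id': 55, 'b': 78}
value = len(record)  # -> value = 3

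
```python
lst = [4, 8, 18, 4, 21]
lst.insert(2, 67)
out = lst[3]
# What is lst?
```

Trace (tracking lst):
lst = [4, 8, 18, 4, 21]  # -> lst = [4, 8, 18, 4, 21]
lst.insert(2, 67)  # -> lst = [4, 8, 67, 18, 4, 21]
out = lst[3]  # -> out = 18

Answer: [4, 8, 67, 18, 4, 21]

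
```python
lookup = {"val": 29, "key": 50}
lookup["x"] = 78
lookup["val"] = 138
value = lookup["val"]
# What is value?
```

Answer: 138

Derivation:
Trace (tracking value):
lookup = {'val': 29, 'key': 50}  # -> lookup = {'val': 29, 'key': 50}
lookup['x'] = 78  # -> lookup = {'val': 29, 'key': 50, 'x': 78}
lookup['val'] = 138  # -> lookup = {'val': 138, 'key': 50, 'x': 78}
value = lookup['val']  # -> value = 138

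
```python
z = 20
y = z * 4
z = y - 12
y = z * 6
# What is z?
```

Answer: 68

Derivation:
Trace (tracking z):
z = 20  # -> z = 20
y = z * 4  # -> y = 80
z = y - 12  # -> z = 68
y = z * 6  # -> y = 408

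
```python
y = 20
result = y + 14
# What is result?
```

Trace (tracking result):
y = 20  # -> y = 20
result = y + 14  # -> result = 34

Answer: 34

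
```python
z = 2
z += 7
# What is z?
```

Trace (tracking z):
z = 2  # -> z = 2
z += 7  # -> z = 9

Answer: 9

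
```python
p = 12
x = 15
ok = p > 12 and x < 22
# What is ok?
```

Trace (tracking ok):
p = 12  # -> p = 12
x = 15  # -> x = 15
ok = p > 12 and x < 22  # -> ok = False

Answer: False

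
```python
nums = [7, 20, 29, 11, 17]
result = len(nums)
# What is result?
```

Trace (tracking result):
nums = [7, 20, 29, 11, 17]  # -> nums = [7, 20, 29, 11, 17]
result = len(nums)  # -> result = 5

Answer: 5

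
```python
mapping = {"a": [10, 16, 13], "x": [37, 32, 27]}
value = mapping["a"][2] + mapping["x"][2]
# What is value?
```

Trace (tracking value):
mapping = {'a': [10, 16, 13], 'x': [37, 32, 27]}  # -> mapping = {'a': [10, 16, 13], 'x': [37, 32, 27]}
value = mapping['a'][2] + mapping['x'][2]  # -> value = 40

Answer: 40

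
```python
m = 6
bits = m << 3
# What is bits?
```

Trace (tracking bits):
m = 6  # -> m = 6
bits = m << 3  # -> bits = 48

Answer: 48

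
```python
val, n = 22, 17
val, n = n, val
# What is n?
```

Answer: 22

Derivation:
Trace (tracking n):
val, n = (22, 17)  # -> val = 22, n = 17
val, n = (n, val)  # -> val = 17, n = 22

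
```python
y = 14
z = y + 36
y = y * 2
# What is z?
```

Answer: 50

Derivation:
Trace (tracking z):
y = 14  # -> y = 14
z = y + 36  # -> z = 50
y = y * 2  # -> y = 28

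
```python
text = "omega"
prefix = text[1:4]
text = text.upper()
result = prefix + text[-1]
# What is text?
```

Trace (tracking text):
text = 'omega'  # -> text = 'omega'
prefix = text[1:4]  # -> prefix = 'meg'
text = text.upper()  # -> text = 'OMEGA'
result = prefix + text[-1]  # -> result = 'megA'

Answer: 'OMEGA'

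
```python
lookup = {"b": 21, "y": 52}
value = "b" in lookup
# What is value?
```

Answer: True

Derivation:
Trace (tracking value):
lookup = {'b': 21, 'y': 52}  # -> lookup = {'b': 21, 'y': 52}
value = 'b' in lookup  # -> value = True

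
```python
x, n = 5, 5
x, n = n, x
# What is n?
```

Trace (tracking n):
x, n = (5, 5)  # -> x = 5, n = 5
x, n = (n, x)  # -> x = 5, n = 5

Answer: 5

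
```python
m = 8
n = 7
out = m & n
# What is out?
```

Answer: 0

Derivation:
Trace (tracking out):
m = 8  # -> m = 8
n = 7  # -> n = 7
out = m & n  # -> out = 0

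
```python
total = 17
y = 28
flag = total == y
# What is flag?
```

Trace (tracking flag):
total = 17  # -> total = 17
y = 28  # -> y = 28
flag = total == y  # -> flag = False

Answer: False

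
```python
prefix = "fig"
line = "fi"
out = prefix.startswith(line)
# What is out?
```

Answer: True

Derivation:
Trace (tracking out):
prefix = 'fig'  # -> prefix = 'fig'
line = 'fi'  # -> line = 'fi'
out = prefix.startswith(line)  # -> out = True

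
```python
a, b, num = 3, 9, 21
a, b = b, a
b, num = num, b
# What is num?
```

Answer: 3

Derivation:
Trace (tracking num):
a, b, num = (3, 9, 21)  # -> a = 3, b = 9, num = 21
a, b = (b, a)  # -> a = 9, b = 3
b, num = (num, b)  # -> b = 21, num = 3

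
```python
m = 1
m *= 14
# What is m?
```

Answer: 14

Derivation:
Trace (tracking m):
m = 1  # -> m = 1
m *= 14  # -> m = 14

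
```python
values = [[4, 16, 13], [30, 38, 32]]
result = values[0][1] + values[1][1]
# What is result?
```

Answer: 54

Derivation:
Trace (tracking result):
values = [[4, 16, 13], [30, 38, 32]]  # -> values = [[4, 16, 13], [30, 38, 32]]
result = values[0][1] + values[1][1]  # -> result = 54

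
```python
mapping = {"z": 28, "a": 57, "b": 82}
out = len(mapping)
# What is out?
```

Trace (tracking out):
mapping = {'z': 28, 'a': 57, 'b': 82}  # -> mapping = {'z': 28, 'a': 57, 'b': 82}
out = len(mapping)  # -> out = 3

Answer: 3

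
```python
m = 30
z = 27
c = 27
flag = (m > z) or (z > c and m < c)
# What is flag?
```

Trace (tracking flag):
m = 30  # -> m = 30
z = 27  # -> z = 27
c = 27  # -> c = 27
flag = m > z or (z > c and m < c)  # -> flag = True

Answer: True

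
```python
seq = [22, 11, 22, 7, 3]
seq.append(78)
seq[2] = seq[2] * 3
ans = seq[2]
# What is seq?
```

Answer: [22, 11, 66, 7, 3, 78]

Derivation:
Trace (tracking seq):
seq = [22, 11, 22, 7, 3]  # -> seq = [22, 11, 22, 7, 3]
seq.append(78)  # -> seq = [22, 11, 22, 7, 3, 78]
seq[2] = seq[2] * 3  # -> seq = [22, 11, 66, 7, 3, 78]
ans = seq[2]  # -> ans = 66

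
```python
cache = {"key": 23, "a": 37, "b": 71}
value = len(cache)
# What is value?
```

Trace (tracking value):
cache = {'key': 23, 'a': 37, 'b': 71}  # -> cache = {'key': 23, 'a': 37, 'b': 71}
value = len(cache)  # -> value = 3

Answer: 3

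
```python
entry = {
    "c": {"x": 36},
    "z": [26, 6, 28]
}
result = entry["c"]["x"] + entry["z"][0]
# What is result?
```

Answer: 62

Derivation:
Trace (tracking result):
entry = {'c': {'x': 36}, 'z': [26, 6, 28]}  # -> entry = {'c': {'x': 36}, 'z': [26, 6, 28]}
result = entry['c']['x'] + entry['z'][0]  # -> result = 62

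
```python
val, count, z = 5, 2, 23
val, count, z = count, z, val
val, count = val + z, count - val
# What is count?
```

Answer: 21

Derivation:
Trace (tracking count):
val, count, z = (5, 2, 23)  # -> val = 5, count = 2, z = 23
val, count, z = (count, z, val)  # -> val = 2, count = 23, z = 5
val, count = (val + z, count - val)  # -> val = 7, count = 21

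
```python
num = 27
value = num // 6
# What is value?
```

Answer: 4

Derivation:
Trace (tracking value):
num = 27  # -> num = 27
value = num // 6  # -> value = 4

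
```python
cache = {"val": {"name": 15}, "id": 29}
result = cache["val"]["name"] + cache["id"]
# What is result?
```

Trace (tracking result):
cache = {'val': {'name': 15}, 'id': 29}  # -> cache = {'val': {'name': 15}, 'id': 29}
result = cache['val']['name'] + cache['id']  # -> result = 44

Answer: 44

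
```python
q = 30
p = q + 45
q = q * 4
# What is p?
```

Trace (tracking p):
q = 30  # -> q = 30
p = q + 45  # -> p = 75
q = q * 4  # -> q = 120

Answer: 75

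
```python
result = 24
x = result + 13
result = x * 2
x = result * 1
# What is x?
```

Answer: 74

Derivation:
Trace (tracking x):
result = 24  # -> result = 24
x = result + 13  # -> x = 37
result = x * 2  # -> result = 74
x = result * 1  # -> x = 74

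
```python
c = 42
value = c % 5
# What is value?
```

Trace (tracking value):
c = 42  # -> c = 42
value = c % 5  # -> value = 2

Answer: 2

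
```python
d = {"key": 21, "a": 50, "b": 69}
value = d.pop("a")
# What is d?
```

Answer: {'key': 21, 'b': 69}

Derivation:
Trace (tracking d):
d = {'key': 21, 'a': 50, 'b': 69}  # -> d = {'key': 21, 'a': 50, 'b': 69}
value = d.pop('a')  # -> value = 50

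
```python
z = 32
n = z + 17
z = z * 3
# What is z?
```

Trace (tracking z):
z = 32  # -> z = 32
n = z + 17  # -> n = 49
z = z * 3  # -> z = 96

Answer: 96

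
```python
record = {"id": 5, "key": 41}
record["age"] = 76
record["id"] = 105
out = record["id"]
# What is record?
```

Answer: {'id': 105, 'key': 41, 'age': 76}

Derivation:
Trace (tracking record):
record = {'id': 5, 'key': 41}  # -> record = {'id': 5, 'key': 41}
record['age'] = 76  # -> record = {'id': 5, 'key': 41, 'age': 76}
record['id'] = 105  # -> record = {'id': 105, 'key': 41, 'age': 76}
out = record['id']  # -> out = 105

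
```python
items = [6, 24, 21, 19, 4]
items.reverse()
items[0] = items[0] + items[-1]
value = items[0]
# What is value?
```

Answer: 10

Derivation:
Trace (tracking value):
items = [6, 24, 21, 19, 4]  # -> items = [6, 24, 21, 19, 4]
items.reverse()  # -> items = [4, 19, 21, 24, 6]
items[0] = items[0] + items[-1]  # -> items = [10, 19, 21, 24, 6]
value = items[0]  # -> value = 10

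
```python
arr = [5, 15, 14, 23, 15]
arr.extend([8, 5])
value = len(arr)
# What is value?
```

Answer: 7

Derivation:
Trace (tracking value):
arr = [5, 15, 14, 23, 15]  # -> arr = [5, 15, 14, 23, 15]
arr.extend([8, 5])  # -> arr = [5, 15, 14, 23, 15, 8, 5]
value = len(arr)  # -> value = 7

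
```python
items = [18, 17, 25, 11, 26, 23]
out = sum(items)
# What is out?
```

Answer: 120

Derivation:
Trace (tracking out):
items = [18, 17, 25, 11, 26, 23]  # -> items = [18, 17, 25, 11, 26, 23]
out = sum(items)  # -> out = 120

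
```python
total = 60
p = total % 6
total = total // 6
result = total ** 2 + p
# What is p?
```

Answer: 0

Derivation:
Trace (tracking p):
total = 60  # -> total = 60
p = total % 6  # -> p = 0
total = total // 6  # -> total = 10
result = total ** 2 + p  # -> result = 100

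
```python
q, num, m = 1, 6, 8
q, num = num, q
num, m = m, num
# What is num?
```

Trace (tracking num):
q, num, m = (1, 6, 8)  # -> q = 1, num = 6, m = 8
q, num = (num, q)  # -> q = 6, num = 1
num, m = (m, num)  # -> num = 8, m = 1

Answer: 8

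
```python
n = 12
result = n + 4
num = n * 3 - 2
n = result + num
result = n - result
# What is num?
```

Answer: 34

Derivation:
Trace (tracking num):
n = 12  # -> n = 12
result = n + 4  # -> result = 16
num = n * 3 - 2  # -> num = 34
n = result + num  # -> n = 50
result = n - result  # -> result = 34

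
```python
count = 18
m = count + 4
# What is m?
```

Answer: 22

Derivation:
Trace (tracking m):
count = 18  # -> count = 18
m = count + 4  # -> m = 22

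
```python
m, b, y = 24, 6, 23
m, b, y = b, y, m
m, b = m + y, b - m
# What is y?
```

Trace (tracking y):
m, b, y = (24, 6, 23)  # -> m = 24, b = 6, y = 23
m, b, y = (b, y, m)  # -> m = 6, b = 23, y = 24
m, b = (m + y, b - m)  # -> m = 30, b = 17

Answer: 24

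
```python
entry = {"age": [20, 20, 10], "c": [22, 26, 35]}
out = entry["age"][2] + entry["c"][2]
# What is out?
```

Answer: 45

Derivation:
Trace (tracking out):
entry = {'age': [20, 20, 10], 'c': [22, 26, 35]}  # -> entry = {'age': [20, 20, 10], 'c': [22, 26, 35]}
out = entry['age'][2] + entry['c'][2]  # -> out = 45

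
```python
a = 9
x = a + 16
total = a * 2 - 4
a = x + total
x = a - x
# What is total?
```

Trace (tracking total):
a = 9  # -> a = 9
x = a + 16  # -> x = 25
total = a * 2 - 4  # -> total = 14
a = x + total  # -> a = 39
x = a - x  # -> x = 14

Answer: 14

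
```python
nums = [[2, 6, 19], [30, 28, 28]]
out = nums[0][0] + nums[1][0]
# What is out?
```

Answer: 32

Derivation:
Trace (tracking out):
nums = [[2, 6, 19], [30, 28, 28]]  # -> nums = [[2, 6, 19], [30, 28, 28]]
out = nums[0][0] + nums[1][0]  # -> out = 32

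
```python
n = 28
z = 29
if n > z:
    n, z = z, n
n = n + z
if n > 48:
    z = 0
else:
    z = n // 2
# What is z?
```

Answer: 0

Derivation:
Trace (tracking z):
n = 28  # -> n = 28
z = 29  # -> z = 29
if n > z:  # condition is False
n = n + z  # -> n = 57
if n > 48:  # condition is True
    z = 0  # -> z = 0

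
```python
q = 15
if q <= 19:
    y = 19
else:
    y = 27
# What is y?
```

Trace (tracking y):
q = 15  # -> q = 15
if q <= 19:  # condition is True
    y = 19  # -> y = 19

Answer: 19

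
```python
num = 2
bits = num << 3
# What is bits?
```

Answer: 16

Derivation:
Trace (tracking bits):
num = 2  # -> num = 2
bits = num << 3  # -> bits = 16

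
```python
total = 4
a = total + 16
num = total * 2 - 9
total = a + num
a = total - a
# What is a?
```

Answer: -1

Derivation:
Trace (tracking a):
total = 4  # -> total = 4
a = total + 16  # -> a = 20
num = total * 2 - 9  # -> num = -1
total = a + num  # -> total = 19
a = total - a  # -> a = -1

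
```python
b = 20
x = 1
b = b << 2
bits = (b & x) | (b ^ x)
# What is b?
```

Trace (tracking b):
b = 20  # -> b = 20
x = 1  # -> x = 1
b = b << 2  # -> b = 80
bits = b & x | b ^ x  # -> bits = 81

Answer: 80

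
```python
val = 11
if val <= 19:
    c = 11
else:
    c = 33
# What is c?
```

Answer: 11

Derivation:
Trace (tracking c):
val = 11  # -> val = 11
if val <= 19:  # condition is True
    c = 11  # -> c = 11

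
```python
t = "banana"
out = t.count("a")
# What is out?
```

Trace (tracking out):
t = 'banana'  # -> t = 'banana'
out = t.count('a')  # -> out = 3

Answer: 3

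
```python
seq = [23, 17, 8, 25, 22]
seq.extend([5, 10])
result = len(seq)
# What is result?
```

Trace (tracking result):
seq = [23, 17, 8, 25, 22]  # -> seq = [23, 17, 8, 25, 22]
seq.extend([5, 10])  # -> seq = [23, 17, 8, 25, 22, 5, 10]
result = len(seq)  # -> result = 7

Answer: 7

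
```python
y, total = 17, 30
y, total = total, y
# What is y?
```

Trace (tracking y):
y, total = (17, 30)  # -> y = 17, total = 30
y, total = (total, y)  # -> y = 30, total = 17

Answer: 30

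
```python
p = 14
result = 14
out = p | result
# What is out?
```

Answer: 14

Derivation:
Trace (tracking out):
p = 14  # -> p = 14
result = 14  # -> result = 14
out = p | result  # -> out = 14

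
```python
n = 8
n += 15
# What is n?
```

Trace (tracking n):
n = 8  # -> n = 8
n += 15  # -> n = 23

Answer: 23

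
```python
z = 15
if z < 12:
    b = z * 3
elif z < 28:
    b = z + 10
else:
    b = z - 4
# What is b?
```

Answer: 25

Derivation:
Trace (tracking b):
z = 15  # -> z = 15
if z < 12:  # condition is False
elif z < 28:  # condition is True
    b = z + 10  # -> b = 25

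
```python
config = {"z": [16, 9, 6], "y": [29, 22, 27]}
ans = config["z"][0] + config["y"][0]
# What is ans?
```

Answer: 45

Derivation:
Trace (tracking ans):
config = {'z': [16, 9, 6], 'y': [29, 22, 27]}  # -> config = {'z': [16, 9, 6], 'y': [29, 22, 27]}
ans = config['z'][0] + config['y'][0]  # -> ans = 45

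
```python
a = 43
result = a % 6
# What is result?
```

Answer: 1

Derivation:
Trace (tracking result):
a = 43  # -> a = 43
result = a % 6  # -> result = 1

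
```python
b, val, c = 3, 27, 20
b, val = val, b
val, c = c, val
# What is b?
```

Trace (tracking b):
b, val, c = (3, 27, 20)  # -> b = 3, val = 27, c = 20
b, val = (val, b)  # -> b = 27, val = 3
val, c = (c, val)  # -> val = 20, c = 3

Answer: 27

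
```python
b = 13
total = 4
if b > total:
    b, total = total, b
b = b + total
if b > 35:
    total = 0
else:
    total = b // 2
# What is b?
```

Trace (tracking b):
b = 13  # -> b = 13
total = 4  # -> total = 4
if b > total:  # condition is True
    b, total = (total, b)  # -> b = 4, total = 13
b = b + total  # -> b = 17
if b > 35:  # condition is False
else:
    total = b // 2  # -> total = 8

Answer: 17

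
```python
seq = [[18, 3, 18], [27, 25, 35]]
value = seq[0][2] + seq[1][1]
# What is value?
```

Answer: 43

Derivation:
Trace (tracking value):
seq = [[18, 3, 18], [27, 25, 35]]  # -> seq = [[18, 3, 18], [27, 25, 35]]
value = seq[0][2] + seq[1][1]  # -> value = 43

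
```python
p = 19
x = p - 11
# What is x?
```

Trace (tracking x):
p = 19  # -> p = 19
x = p - 11  # -> x = 8

Answer: 8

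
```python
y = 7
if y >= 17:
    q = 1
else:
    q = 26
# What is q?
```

Answer: 26

Derivation:
Trace (tracking q):
y = 7  # -> y = 7
if y >= 17:  # condition is False
else:
    q = 26  # -> q = 26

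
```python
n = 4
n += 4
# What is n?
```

Trace (tracking n):
n = 4  # -> n = 4
n += 4  # -> n = 8

Answer: 8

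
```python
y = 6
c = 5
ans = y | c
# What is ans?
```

Answer: 7

Derivation:
Trace (tracking ans):
y = 6  # -> y = 6
c = 5  # -> c = 5
ans = y | c  # -> ans = 7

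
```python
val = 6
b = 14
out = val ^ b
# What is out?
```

Answer: 8

Derivation:
Trace (tracking out):
val = 6  # -> val = 6
b = 14  # -> b = 14
out = val ^ b  # -> out = 8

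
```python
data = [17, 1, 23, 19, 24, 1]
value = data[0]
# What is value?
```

Trace (tracking value):
data = [17, 1, 23, 19, 24, 1]  # -> data = [17, 1, 23, 19, 24, 1]
value = data[0]  # -> value = 17

Answer: 17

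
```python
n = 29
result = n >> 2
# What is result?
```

Answer: 7

Derivation:
Trace (tracking result):
n = 29  # -> n = 29
result = n >> 2  # -> result = 7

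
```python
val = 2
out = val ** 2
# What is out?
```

Trace (tracking out):
val = 2  # -> val = 2
out = val ** 2  # -> out = 4

Answer: 4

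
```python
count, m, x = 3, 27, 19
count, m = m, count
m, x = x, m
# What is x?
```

Answer: 3

Derivation:
Trace (tracking x):
count, m, x = (3, 27, 19)  # -> count = 3, m = 27, x = 19
count, m = (m, count)  # -> count = 27, m = 3
m, x = (x, m)  # -> m = 19, x = 3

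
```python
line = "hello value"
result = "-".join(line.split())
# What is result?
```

Trace (tracking result):
line = 'hello value'  # -> line = 'hello value'
result = '-'.join(line.split())  # -> result = 'hello-value'

Answer: 'hello-value'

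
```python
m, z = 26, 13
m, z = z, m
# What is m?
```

Answer: 13

Derivation:
Trace (tracking m):
m, z = (26, 13)  # -> m = 26, z = 13
m, z = (z, m)  # -> m = 13, z = 26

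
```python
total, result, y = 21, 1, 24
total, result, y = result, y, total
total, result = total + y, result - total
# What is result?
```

Answer: 23

Derivation:
Trace (tracking result):
total, result, y = (21, 1, 24)  # -> total = 21, result = 1, y = 24
total, result, y = (result, y, total)  # -> total = 1, result = 24, y = 21
total, result = (total + y, result - total)  # -> total = 22, result = 23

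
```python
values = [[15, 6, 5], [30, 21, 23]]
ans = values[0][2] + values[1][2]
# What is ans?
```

Answer: 28

Derivation:
Trace (tracking ans):
values = [[15, 6, 5], [30, 21, 23]]  # -> values = [[15, 6, 5], [30, 21, 23]]
ans = values[0][2] + values[1][2]  # -> ans = 28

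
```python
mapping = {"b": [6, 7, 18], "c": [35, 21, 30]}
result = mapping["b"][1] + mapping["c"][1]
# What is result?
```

Trace (tracking result):
mapping = {'b': [6, 7, 18], 'c': [35, 21, 30]}  # -> mapping = {'b': [6, 7, 18], 'c': [35, 21, 30]}
result = mapping['b'][1] + mapping['c'][1]  # -> result = 28

Answer: 28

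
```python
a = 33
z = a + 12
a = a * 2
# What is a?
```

Answer: 66

Derivation:
Trace (tracking a):
a = 33  # -> a = 33
z = a + 12  # -> z = 45
a = a * 2  # -> a = 66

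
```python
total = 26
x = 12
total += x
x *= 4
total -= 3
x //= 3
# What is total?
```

Answer: 35

Derivation:
Trace (tracking total):
total = 26  # -> total = 26
x = 12  # -> x = 12
total += x  # -> total = 38
x *= 4  # -> x = 48
total -= 3  # -> total = 35
x //= 3  # -> x = 16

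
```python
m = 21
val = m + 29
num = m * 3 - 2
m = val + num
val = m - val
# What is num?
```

Trace (tracking num):
m = 21  # -> m = 21
val = m + 29  # -> val = 50
num = m * 3 - 2  # -> num = 61
m = val + num  # -> m = 111
val = m - val  # -> val = 61

Answer: 61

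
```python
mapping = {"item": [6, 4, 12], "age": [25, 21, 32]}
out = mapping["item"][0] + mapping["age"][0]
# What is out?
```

Answer: 31

Derivation:
Trace (tracking out):
mapping = {'item': [6, 4, 12], 'age': [25, 21, 32]}  # -> mapping = {'item': [6, 4, 12], 'age': [25, 21, 32]}
out = mapping['item'][0] + mapping['age'][0]  # -> out = 31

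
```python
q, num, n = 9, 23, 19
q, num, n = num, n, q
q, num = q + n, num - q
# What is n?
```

Answer: 9

Derivation:
Trace (tracking n):
q, num, n = (9, 23, 19)  # -> q = 9, num = 23, n = 19
q, num, n = (num, n, q)  # -> q = 23, num = 19, n = 9
q, num = (q + n, num - q)  # -> q = 32, num = -4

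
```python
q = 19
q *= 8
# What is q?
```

Trace (tracking q):
q = 19  # -> q = 19
q *= 8  # -> q = 152

Answer: 152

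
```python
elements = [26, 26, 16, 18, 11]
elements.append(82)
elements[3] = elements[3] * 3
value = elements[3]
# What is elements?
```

Trace (tracking elements):
elements = [26, 26, 16, 18, 11]  # -> elements = [26, 26, 16, 18, 11]
elements.append(82)  # -> elements = [26, 26, 16, 18, 11, 82]
elements[3] = elements[3] * 3  # -> elements = [26, 26, 16, 54, 11, 82]
value = elements[3]  # -> value = 54

Answer: [26, 26, 16, 54, 11, 82]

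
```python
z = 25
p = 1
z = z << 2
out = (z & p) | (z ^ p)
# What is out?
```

Trace (tracking out):
z = 25  # -> z = 25
p = 1  # -> p = 1
z = z << 2  # -> z = 100
out = z & p | z ^ p  # -> out = 101

Answer: 101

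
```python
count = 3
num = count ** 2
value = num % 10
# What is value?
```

Trace (tracking value):
count = 3  # -> count = 3
num = count ** 2  # -> num = 9
value = num % 10  # -> value = 9

Answer: 9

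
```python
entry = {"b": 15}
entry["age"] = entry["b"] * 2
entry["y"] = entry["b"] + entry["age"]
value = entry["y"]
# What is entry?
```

Trace (tracking entry):
entry = {'b': 15}  # -> entry = {'b': 15}
entry['age'] = entry['b'] * 2  # -> entry = {'b': 15, 'age': 30}
entry['y'] = entry['b'] + entry['age']  # -> entry = {'b': 15, 'age': 30, 'y': 45}
value = entry['y']  # -> value = 45

Answer: {'b': 15, 'age': 30, 'y': 45}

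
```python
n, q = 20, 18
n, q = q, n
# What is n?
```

Answer: 18

Derivation:
Trace (tracking n):
n, q = (20, 18)  # -> n = 20, q = 18
n, q = (q, n)  # -> n = 18, q = 20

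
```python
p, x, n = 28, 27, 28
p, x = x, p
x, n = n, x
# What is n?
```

Trace (tracking n):
p, x, n = (28, 27, 28)  # -> p = 28, x = 27, n = 28
p, x = (x, p)  # -> p = 27, x = 28
x, n = (n, x)  # -> x = 28, n = 28

Answer: 28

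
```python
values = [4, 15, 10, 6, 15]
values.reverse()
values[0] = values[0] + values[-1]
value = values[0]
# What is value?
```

Trace (tracking value):
values = [4, 15, 10, 6, 15]  # -> values = [4, 15, 10, 6, 15]
values.reverse()  # -> values = [15, 6, 10, 15, 4]
values[0] = values[0] + values[-1]  # -> values = [19, 6, 10, 15, 4]
value = values[0]  # -> value = 19

Answer: 19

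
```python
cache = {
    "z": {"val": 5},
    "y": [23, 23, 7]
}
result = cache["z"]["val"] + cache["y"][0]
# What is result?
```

Answer: 28

Derivation:
Trace (tracking result):
cache = {'z': {'val': 5}, 'y': [23, 23, 7]}  # -> cache = {'z': {'val': 5}, 'y': [23, 23, 7]}
result = cache['z']['val'] + cache['y'][0]  # -> result = 28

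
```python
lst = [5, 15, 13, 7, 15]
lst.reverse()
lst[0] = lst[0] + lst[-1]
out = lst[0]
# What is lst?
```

Answer: [20, 7, 13, 15, 5]

Derivation:
Trace (tracking lst):
lst = [5, 15, 13, 7, 15]  # -> lst = [5, 15, 13, 7, 15]
lst.reverse()  # -> lst = [15, 7, 13, 15, 5]
lst[0] = lst[0] + lst[-1]  # -> lst = [20, 7, 13, 15, 5]
out = lst[0]  # -> out = 20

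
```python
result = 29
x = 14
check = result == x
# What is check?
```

Answer: False

Derivation:
Trace (tracking check):
result = 29  # -> result = 29
x = 14  # -> x = 14
check = result == x  # -> check = False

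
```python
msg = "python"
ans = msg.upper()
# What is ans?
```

Trace (tracking ans):
msg = 'python'  # -> msg = 'python'
ans = msg.upper()  # -> ans = 'PYTHON'

Answer: 'PYTHON'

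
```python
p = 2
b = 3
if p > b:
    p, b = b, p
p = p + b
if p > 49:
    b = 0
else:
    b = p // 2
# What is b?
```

Trace (tracking b):
p = 2  # -> p = 2
b = 3  # -> b = 3
if p > b:  # condition is False
p = p + b  # -> p = 5
if p > 49:  # condition is False
else:
    b = p // 2  # -> b = 2

Answer: 2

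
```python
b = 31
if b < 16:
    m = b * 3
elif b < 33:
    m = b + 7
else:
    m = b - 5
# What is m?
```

Trace (tracking m):
b = 31  # -> b = 31
if b < 16:  # condition is False
elif b < 33:  # condition is True
    m = b + 7  # -> m = 38

Answer: 38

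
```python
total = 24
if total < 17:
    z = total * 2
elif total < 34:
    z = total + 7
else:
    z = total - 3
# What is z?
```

Answer: 31

Derivation:
Trace (tracking z):
total = 24  # -> total = 24
if total < 17:  # condition is False
elif total < 34:  # condition is True
    z = total + 7  # -> z = 31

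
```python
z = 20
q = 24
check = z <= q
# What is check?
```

Trace (tracking check):
z = 20  # -> z = 20
q = 24  # -> q = 24
check = z <= q  # -> check = True

Answer: True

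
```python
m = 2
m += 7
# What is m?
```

Trace (tracking m):
m = 2  # -> m = 2
m += 7  # -> m = 9

Answer: 9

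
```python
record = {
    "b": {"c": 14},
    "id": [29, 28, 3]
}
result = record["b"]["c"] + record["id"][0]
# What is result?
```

Answer: 43

Derivation:
Trace (tracking result):
record = {'b': {'c': 14}, 'id': [29, 28, 3]}  # -> record = {'b': {'c': 14}, 'id': [29, 28, 3]}
result = record['b']['c'] + record['id'][0]  # -> result = 43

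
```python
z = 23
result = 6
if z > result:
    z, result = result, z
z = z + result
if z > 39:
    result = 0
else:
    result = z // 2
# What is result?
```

Answer: 14

Derivation:
Trace (tracking result):
z = 23  # -> z = 23
result = 6  # -> result = 6
if z > result:  # condition is True
    z, result = (result, z)  # -> z = 6, result = 23
z = z + result  # -> z = 29
if z > 39:  # condition is False
else:
    result = z // 2  # -> result = 14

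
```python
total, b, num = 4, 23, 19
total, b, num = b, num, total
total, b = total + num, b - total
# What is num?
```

Trace (tracking num):
total, b, num = (4, 23, 19)  # -> total = 4, b = 23, num = 19
total, b, num = (b, num, total)  # -> total = 23, b = 19, num = 4
total, b = (total + num, b - total)  # -> total = 27, b = -4

Answer: 4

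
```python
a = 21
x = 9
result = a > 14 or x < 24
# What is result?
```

Answer: True

Derivation:
Trace (tracking result):
a = 21  # -> a = 21
x = 9  # -> x = 9
result = a > 14 or x < 24  # -> result = True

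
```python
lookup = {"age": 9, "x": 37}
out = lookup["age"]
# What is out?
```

Answer: 9

Derivation:
Trace (tracking out):
lookup = {'age': 9, 'x': 37}  # -> lookup = {'age': 9, 'x': 37}
out = lookup['age']  # -> out = 9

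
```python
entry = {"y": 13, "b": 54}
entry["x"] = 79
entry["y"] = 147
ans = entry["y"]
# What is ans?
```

Answer: 147

Derivation:
Trace (tracking ans):
entry = {'y': 13, 'b': 54}  # -> entry = {'y': 13, 'b': 54}
entry['x'] = 79  # -> entry = {'y': 13, 'b': 54, 'x': 79}
entry['y'] = 147  # -> entry = {'y': 147, 'b': 54, 'x': 79}
ans = entry['y']  # -> ans = 147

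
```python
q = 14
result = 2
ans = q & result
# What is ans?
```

Answer: 2

Derivation:
Trace (tracking ans):
q = 14  # -> q = 14
result = 2  # -> result = 2
ans = q & result  # -> ans = 2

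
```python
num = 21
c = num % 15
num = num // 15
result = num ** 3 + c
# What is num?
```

Answer: 1

Derivation:
Trace (tracking num):
num = 21  # -> num = 21
c = num % 15  # -> c = 6
num = num // 15  # -> num = 1
result = num ** 3 + c  # -> result = 7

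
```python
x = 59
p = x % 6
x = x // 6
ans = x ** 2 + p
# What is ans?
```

Answer: 86

Derivation:
Trace (tracking ans):
x = 59  # -> x = 59
p = x % 6  # -> p = 5
x = x // 6  # -> x = 9
ans = x ** 2 + p  # -> ans = 86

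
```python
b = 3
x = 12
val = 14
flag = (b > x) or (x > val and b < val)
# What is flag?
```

Answer: False

Derivation:
Trace (tracking flag):
b = 3  # -> b = 3
x = 12  # -> x = 12
val = 14  # -> val = 14
flag = b > x or (x > val and b < val)  # -> flag = False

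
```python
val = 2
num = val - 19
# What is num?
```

Answer: -17

Derivation:
Trace (tracking num):
val = 2  # -> val = 2
num = val - 19  # -> num = -17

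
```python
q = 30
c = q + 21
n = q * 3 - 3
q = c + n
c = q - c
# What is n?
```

Answer: 87

Derivation:
Trace (tracking n):
q = 30  # -> q = 30
c = q + 21  # -> c = 51
n = q * 3 - 3  # -> n = 87
q = c + n  # -> q = 138
c = q - c  # -> c = 87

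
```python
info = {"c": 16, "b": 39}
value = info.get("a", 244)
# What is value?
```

Answer: 244

Derivation:
Trace (tracking value):
info = {'c': 16, 'b': 39}  # -> info = {'c': 16, 'b': 39}
value = info.get('a', 244)  # -> value = 244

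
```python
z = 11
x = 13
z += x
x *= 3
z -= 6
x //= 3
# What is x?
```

Trace (tracking x):
z = 11  # -> z = 11
x = 13  # -> x = 13
z += x  # -> z = 24
x *= 3  # -> x = 39
z -= 6  # -> z = 18
x //= 3  # -> x = 13

Answer: 13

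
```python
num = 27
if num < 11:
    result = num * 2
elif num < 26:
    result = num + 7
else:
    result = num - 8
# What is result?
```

Answer: 19

Derivation:
Trace (tracking result):
num = 27  # -> num = 27
if num < 11:  # condition is False
elif num < 26:  # condition is False
else:
    result = num - 8  # -> result = 19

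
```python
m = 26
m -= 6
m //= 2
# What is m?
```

Answer: 10

Derivation:
Trace (tracking m):
m = 26  # -> m = 26
m -= 6  # -> m = 20
m //= 2  # -> m = 10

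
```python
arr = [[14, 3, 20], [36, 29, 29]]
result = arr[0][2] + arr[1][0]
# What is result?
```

Answer: 56

Derivation:
Trace (tracking result):
arr = [[14, 3, 20], [36, 29, 29]]  # -> arr = [[14, 3, 20], [36, 29, 29]]
result = arr[0][2] + arr[1][0]  # -> result = 56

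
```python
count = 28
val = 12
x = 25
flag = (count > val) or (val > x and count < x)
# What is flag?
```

Answer: True

Derivation:
Trace (tracking flag):
count = 28  # -> count = 28
val = 12  # -> val = 12
x = 25  # -> x = 25
flag = count > val or (val > x and count < x)  # -> flag = True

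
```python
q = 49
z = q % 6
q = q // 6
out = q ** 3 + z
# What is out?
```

Answer: 513

Derivation:
Trace (tracking out):
q = 49  # -> q = 49
z = q % 6  # -> z = 1
q = q // 6  # -> q = 8
out = q ** 3 + z  # -> out = 513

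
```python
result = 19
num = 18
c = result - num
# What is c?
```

Answer: 1

Derivation:
Trace (tracking c):
result = 19  # -> result = 19
num = 18  # -> num = 18
c = result - num  # -> c = 1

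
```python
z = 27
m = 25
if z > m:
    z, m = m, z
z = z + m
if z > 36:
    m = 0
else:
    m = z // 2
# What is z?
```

Answer: 52

Derivation:
Trace (tracking z):
z = 27  # -> z = 27
m = 25  # -> m = 25
if z > m:  # condition is True
    z, m = (m, z)  # -> z = 25, m = 27
z = z + m  # -> z = 52
if z > 36:  # condition is True
    m = 0  # -> m = 0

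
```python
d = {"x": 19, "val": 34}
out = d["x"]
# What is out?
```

Answer: 19

Derivation:
Trace (tracking out):
d = {'x': 19, 'val': 34}  # -> d = {'x': 19, 'val': 34}
out = d['x']  # -> out = 19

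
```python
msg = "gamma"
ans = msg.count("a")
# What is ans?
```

Trace (tracking ans):
msg = 'gamma'  # -> msg = 'gamma'
ans = msg.count('a')  # -> ans = 2

Answer: 2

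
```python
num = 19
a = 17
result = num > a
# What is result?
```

Trace (tracking result):
num = 19  # -> num = 19
a = 17  # -> a = 17
result = num > a  # -> result = True

Answer: True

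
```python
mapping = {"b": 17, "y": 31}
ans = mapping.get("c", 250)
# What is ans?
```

Answer: 250

Derivation:
Trace (tracking ans):
mapping = {'b': 17, 'y': 31}  # -> mapping = {'b': 17, 'y': 31}
ans = mapping.get('c', 250)  # -> ans = 250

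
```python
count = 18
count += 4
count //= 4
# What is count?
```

Answer: 5

Derivation:
Trace (tracking count):
count = 18  # -> count = 18
count += 4  # -> count = 22
count //= 4  # -> count = 5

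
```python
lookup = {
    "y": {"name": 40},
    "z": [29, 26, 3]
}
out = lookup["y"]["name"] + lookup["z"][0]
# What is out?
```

Answer: 69

Derivation:
Trace (tracking out):
lookup = {'y': {'name': 40}, 'z': [29, 26, 3]}  # -> lookup = {'y': {'name': 40}, 'z': [29, 26, 3]}
out = lookup['y']['name'] + lookup['z'][0]  # -> out = 69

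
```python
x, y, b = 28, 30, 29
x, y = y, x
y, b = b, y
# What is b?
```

Trace (tracking b):
x, y, b = (28, 30, 29)  # -> x = 28, y = 30, b = 29
x, y = (y, x)  # -> x = 30, y = 28
y, b = (b, y)  # -> y = 29, b = 28

Answer: 28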